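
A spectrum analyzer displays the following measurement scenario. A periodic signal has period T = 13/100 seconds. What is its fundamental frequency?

The fundamental frequency is the reciprocal of the period.
f = 1/T = 1/(13/100) = 100/13 Hz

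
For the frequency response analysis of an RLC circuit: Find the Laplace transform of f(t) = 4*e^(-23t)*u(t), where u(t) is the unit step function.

Standard Laplace transform pair:
e^(-at)*u(t) <-> 1/(s+a)
With a = 23: L{4*e^(-23t)*u(t)} = 4/(s+23), ROC: Re(s) > -23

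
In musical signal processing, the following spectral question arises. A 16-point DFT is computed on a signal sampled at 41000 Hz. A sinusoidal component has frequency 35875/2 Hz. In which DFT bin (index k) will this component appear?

DFT frequency resolution = f_s/N = 41000/16 = 5125/2 Hz
Bin index k = f_signal / resolution = 35875/2 / 5125/2 = 7
The signal frequency 35875/2 Hz falls in DFT bin k = 7.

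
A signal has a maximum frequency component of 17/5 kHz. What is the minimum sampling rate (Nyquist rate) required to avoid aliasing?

By the Nyquist-Shannon sampling theorem,
the minimum sampling rate (Nyquist rate) must be at least 2 * f_max.
Nyquist rate = 2 * 17/5 kHz = 34/5 kHz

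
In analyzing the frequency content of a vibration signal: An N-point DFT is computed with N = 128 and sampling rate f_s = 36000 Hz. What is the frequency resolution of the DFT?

DFT frequency resolution = f_s / N
= 36000 / 128 = 1125/4 Hz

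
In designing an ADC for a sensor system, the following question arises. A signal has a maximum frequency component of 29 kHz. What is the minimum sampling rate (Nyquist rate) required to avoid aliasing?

By the Nyquist-Shannon sampling theorem,
the minimum sampling rate (Nyquist rate) must be at least 2 * f_max.
Nyquist rate = 2 * 29 kHz = 58 kHz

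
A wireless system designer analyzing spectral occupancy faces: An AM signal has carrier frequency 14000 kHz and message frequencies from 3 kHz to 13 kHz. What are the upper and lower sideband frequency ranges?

Upper sideband (USB) = fc + [fm_low, fm_high] = 14000 + [3, 13] = [14003, 14013] kHz
Lower sideband (LSB) = fc - [fm_high, fm_low] = 14000 - [13, 3] = [13987, 13997] kHz
Total occupied spectrum: 13987 kHz to 14013 kHz (plus carrier at 14000 kHz)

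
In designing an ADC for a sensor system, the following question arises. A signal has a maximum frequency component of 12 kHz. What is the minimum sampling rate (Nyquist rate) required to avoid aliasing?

By the Nyquist-Shannon sampling theorem,
the minimum sampling rate (Nyquist rate) must be at least 2 * f_max.
Nyquist rate = 2 * 12 kHz = 24 kHz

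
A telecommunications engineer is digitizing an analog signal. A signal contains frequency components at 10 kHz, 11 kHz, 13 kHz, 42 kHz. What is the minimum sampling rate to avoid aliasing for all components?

The highest frequency component is f_max = 42 kHz.
Nyquist rate = 2 * f_max = 2 * 42 kHz = 84 kHz.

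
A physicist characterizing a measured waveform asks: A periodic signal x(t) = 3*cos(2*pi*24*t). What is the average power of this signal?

Average power of A*cos(wt) is A^2/2.
P = 3^2 / 2 = 9/2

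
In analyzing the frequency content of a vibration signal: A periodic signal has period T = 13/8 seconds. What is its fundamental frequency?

The fundamental frequency is the reciprocal of the period.
f = 1/T = 1/(13/8) = 8/13 Hz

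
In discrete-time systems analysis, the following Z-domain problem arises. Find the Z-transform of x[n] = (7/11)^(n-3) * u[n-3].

Time-shifting property: if X(z) = Z{x[n]}, then Z{x[n-d]} = z^(-d) * X(z)
X(z) = z/(z - 7/11) for x[n] = (7/11)^n * u[n]
Z{x[n-3]} = z^(-3) * z/(z - 7/11) = z^(-2)/(z - 7/11)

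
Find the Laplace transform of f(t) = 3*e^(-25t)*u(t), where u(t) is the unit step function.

Standard Laplace transform pair:
e^(-at)*u(t) <-> 1/(s+a)
With a = 25: L{3*e^(-25t)*u(t)} = 3/(s+25), ROC: Re(s) > -25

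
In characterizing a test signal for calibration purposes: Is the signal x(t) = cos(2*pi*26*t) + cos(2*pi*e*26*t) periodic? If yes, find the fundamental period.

f1 = 26 Hz, f2 = 26*e Hz
Ratio f2/f1 = e, which is irrational.
Since the frequency ratio is irrational, no common period exists.
The signal is not periodic.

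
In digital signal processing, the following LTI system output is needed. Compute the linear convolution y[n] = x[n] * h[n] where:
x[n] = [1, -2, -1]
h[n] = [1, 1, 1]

y[n] = sum_k x[k]*h[n-k]. Output length = len(x) + len(h) - 1 = 3 + 3 - 1 = 5.
y[0] = 1*1 = 1
y[1] = -2*1 + 1*1 = -1
y[2] = -1*1 + -2*1 + 1*1 = -2
y[3] = -1*1 + -2*1 = -3
y[4] = -1*1 = -1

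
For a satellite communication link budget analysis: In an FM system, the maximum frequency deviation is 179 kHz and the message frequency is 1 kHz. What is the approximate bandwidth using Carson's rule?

Carson's rule: BW = 2*(delta_f + f_m)
= 2*(179 + 1) kHz = 360 kHz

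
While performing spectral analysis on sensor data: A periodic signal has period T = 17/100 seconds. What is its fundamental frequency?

The fundamental frequency is the reciprocal of the period.
f = 1/T = 1/(17/100) = 100/17 Hz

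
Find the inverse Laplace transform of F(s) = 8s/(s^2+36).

Standard pair: s/(s^2+w^2) <-> cos(wt)*u(t)
With k=8, w=6: f(t) = 8*cos(6t)*u(t)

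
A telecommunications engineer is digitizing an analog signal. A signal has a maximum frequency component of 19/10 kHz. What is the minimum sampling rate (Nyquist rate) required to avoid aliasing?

By the Nyquist-Shannon sampling theorem,
the minimum sampling rate (Nyquist rate) must be at least 2 * f_max.
Nyquist rate = 2 * 19/10 kHz = 19/5 kHz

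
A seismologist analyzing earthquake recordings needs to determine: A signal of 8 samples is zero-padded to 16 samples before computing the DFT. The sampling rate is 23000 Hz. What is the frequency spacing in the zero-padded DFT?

Original DFT: N = 8, resolution = f_s/N = 23000/8 = 2875 Hz
Zero-padded DFT: N = 16, resolution = f_s/N = 23000/16 = 2875/2 Hz
Zero-padding interpolates the spectrum (finer frequency grid)
but does NOT improve the true spectral resolution (ability to resolve close frequencies).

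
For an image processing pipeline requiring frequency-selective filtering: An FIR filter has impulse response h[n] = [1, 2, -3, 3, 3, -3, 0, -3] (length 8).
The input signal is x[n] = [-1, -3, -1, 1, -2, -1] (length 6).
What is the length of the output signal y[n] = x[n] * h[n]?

For linear convolution, the output length is:
len(y) = len(x) + len(h) - 1 = 6 + 8 - 1 = 13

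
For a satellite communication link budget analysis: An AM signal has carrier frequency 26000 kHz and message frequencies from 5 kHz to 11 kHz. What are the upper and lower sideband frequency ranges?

Upper sideband (USB) = fc + [fm_low, fm_high] = 26000 + [5, 11] = [26005, 26011] kHz
Lower sideband (LSB) = fc - [fm_high, fm_low] = 26000 - [11, 5] = [25989, 25995] kHz
Total occupied spectrum: 25989 kHz to 26011 kHz (plus carrier at 26000 kHz)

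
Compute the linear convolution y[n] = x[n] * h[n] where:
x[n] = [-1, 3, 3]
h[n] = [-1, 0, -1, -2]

y[n] = sum_k x[k]*h[n-k]. Output length = len(x) + len(h) - 1 = 3 + 4 - 1 = 6.
y[0] = -1*-1 = 1
y[1] = 3*-1 + -1*0 = -3
y[2] = 3*-1 + 3*0 + -1*-1 = -2
y[3] = 3*0 + 3*-1 + -1*-2 = -1
y[4] = 3*-1 + 3*-2 = -9
y[5] = 3*-2 = -6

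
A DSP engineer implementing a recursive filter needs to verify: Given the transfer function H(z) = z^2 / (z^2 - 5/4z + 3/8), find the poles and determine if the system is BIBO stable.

Poles are roots of the denominator: z^2 - 5/4z + 3/8 = 0.
Quadratic formula: z = [-(-5/4) +/- sqrt((-5/4)^2 - 4*(3/8))] / 2
Discriminant = 25/16 - 3/2 = 1/16; sqrt = 1/4.
z = (5/4 +/- 1/4) / 2 => z = 3/4 or z = 1/2.
|p1| = 3/4, |p2| = 1/2.
For BIBO stability, all poles must lie inside the unit circle (|p| < 1).
System is STABLE since both |p| < 1.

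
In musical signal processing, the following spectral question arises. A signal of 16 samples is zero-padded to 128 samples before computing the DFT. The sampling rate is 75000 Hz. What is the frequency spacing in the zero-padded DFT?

Original DFT: N = 16, resolution = f_s/N = 75000/16 = 9375/2 Hz
Zero-padded DFT: N = 128, resolution = f_s/N = 75000/128 = 9375/16 Hz
Zero-padding interpolates the spectrum (finer frequency grid)
but does NOT improve the true spectral resolution (ability to resolve close frequencies).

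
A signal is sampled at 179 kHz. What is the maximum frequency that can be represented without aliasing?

The maximum frequency that can be represented without aliasing
is the Nyquist frequency: f_max = f_s / 2 = 179 kHz / 2 = 179/2 kHz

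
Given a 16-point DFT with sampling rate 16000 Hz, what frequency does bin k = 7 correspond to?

The frequency of DFT bin k is: f_k = k * f_s / N
f_7 = 7 * 16000 / 16 = 7000 Hz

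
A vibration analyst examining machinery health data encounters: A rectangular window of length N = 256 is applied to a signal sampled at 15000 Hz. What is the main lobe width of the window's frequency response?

For a rectangular window of length N,
the main lobe width in frequency is 2*f_s/N.
= 2*15000/256 = 1875/16 Hz
This determines the minimum frequency separation for resolving two sinusoids.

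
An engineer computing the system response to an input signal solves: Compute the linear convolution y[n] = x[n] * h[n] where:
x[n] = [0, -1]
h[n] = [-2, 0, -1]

y[n] = sum_k x[k]*h[n-k]. Output length = len(x) + len(h) - 1 = 2 + 3 - 1 = 4.
y[0] = 0*-2 = 0
y[1] = -1*-2 + 0*0 = 2
y[2] = -1*0 + 0*-1 = 0
y[3] = -1*-1 = 1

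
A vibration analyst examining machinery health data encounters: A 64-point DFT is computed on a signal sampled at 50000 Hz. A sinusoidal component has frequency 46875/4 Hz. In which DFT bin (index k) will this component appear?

DFT frequency resolution = f_s/N = 50000/64 = 3125/4 Hz
Bin index k = f_signal / resolution = 46875/4 / 3125/4 = 15
The signal frequency 46875/4 Hz falls in DFT bin k = 15.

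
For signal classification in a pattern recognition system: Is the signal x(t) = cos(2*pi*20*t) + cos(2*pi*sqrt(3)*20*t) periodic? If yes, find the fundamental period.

f1 = 20 Hz, f2 = 20*sqrt(3) Hz
Ratio f2/f1 = sqrt(3), which is irrational.
Since the frequency ratio is irrational, no common period exists.
The signal is not periodic.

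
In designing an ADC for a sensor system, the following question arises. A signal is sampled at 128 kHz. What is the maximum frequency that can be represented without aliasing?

The maximum frequency that can be represented without aliasing
is the Nyquist frequency: f_max = f_s / 2 = 128 kHz / 2 = 64 kHz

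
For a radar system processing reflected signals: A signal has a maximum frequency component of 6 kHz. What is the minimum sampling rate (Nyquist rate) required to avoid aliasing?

By the Nyquist-Shannon sampling theorem,
the minimum sampling rate (Nyquist rate) must be at least 2 * f_max.
Nyquist rate = 2 * 6 kHz = 12 kHz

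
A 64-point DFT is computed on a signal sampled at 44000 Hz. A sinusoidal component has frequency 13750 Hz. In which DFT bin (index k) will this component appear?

DFT frequency resolution = f_s/N = 44000/64 = 1375/2 Hz
Bin index k = f_signal / resolution = 13750 / 1375/2 = 20
The signal frequency 13750 Hz falls in DFT bin k = 20.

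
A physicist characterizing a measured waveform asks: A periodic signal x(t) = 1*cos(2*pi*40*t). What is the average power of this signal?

Average power of A*cos(wt) is A^2/2.
P = 1^2 / 2 = 1/2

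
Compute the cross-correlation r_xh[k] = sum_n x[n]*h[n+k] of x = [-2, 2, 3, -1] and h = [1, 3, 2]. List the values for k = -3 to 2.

Both sequences indexed from 0 and zero outside their support.
Lags with overlap: k = -3 to 2.
  r_xh[-3] = x[3]*h[0] = -1
  r_xh[-2] = x[2]*h[0] + x[3]*h[1] = 0
  r_xh[-1] = x[1]*h[0] + x[2]*h[1] + x[3]*h[2] = 9
  r_xh[0] = x[0]*h[0] + x[1]*h[1] + x[2]*h[2] = 10
  r_xh[1] = x[0]*h[1] + x[1]*h[2] = -2
  r_xh[2] = x[0]*h[2] = -4
r_xh = [-1, 0, 9, 10, -2, -4] (for k = -3, ..., 2)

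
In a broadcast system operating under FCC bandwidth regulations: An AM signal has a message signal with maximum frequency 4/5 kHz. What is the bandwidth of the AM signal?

In AM (double-sideband), the bandwidth is twice the message frequency.
BW = 2 * f_m = 2 * 4/5 kHz = 8/5 kHz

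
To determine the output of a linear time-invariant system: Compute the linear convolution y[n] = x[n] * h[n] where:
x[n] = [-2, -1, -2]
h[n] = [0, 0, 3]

y[n] = sum_k x[k]*h[n-k]. Output length = len(x) + len(h) - 1 = 3 + 3 - 1 = 5.
y[0] = -2*0 = 0
y[1] = -1*0 + -2*0 = 0
y[2] = -2*0 + -1*0 + -2*3 = -6
y[3] = -2*0 + -1*3 = -3
y[4] = -2*3 = -6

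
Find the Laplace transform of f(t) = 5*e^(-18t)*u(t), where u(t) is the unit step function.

Standard Laplace transform pair:
e^(-at)*u(t) <-> 1/(s+a)
With a = 18: L{5*e^(-18t)*u(t)} = 5/(s+18), ROC: Re(s) > -18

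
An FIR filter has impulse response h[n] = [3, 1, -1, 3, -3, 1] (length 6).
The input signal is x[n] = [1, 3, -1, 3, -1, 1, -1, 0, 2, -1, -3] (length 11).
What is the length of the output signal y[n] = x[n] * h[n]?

For linear convolution, the output length is:
len(y) = len(x) + len(h) - 1 = 11 + 6 - 1 = 16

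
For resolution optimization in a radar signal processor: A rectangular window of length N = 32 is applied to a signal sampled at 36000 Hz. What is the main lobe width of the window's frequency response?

For a rectangular window of length N,
the main lobe width in frequency is 2*f_s/N.
= 2*36000/32 = 2250 Hz
This determines the minimum frequency separation for resolving two sinusoids.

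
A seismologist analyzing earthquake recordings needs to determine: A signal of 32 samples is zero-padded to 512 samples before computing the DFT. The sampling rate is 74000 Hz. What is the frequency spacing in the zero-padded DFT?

Original DFT: N = 32, resolution = f_s/N = 74000/32 = 4625/2 Hz
Zero-padded DFT: N = 512, resolution = f_s/N = 74000/512 = 4625/32 Hz
Zero-padding interpolates the spectrum (finer frequency grid)
but does NOT improve the true spectral resolution (ability to resolve close frequencies).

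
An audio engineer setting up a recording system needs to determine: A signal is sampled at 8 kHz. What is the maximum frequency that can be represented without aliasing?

The maximum frequency that can be represented without aliasing
is the Nyquist frequency: f_max = f_s / 2 = 8 kHz / 2 = 4 kHz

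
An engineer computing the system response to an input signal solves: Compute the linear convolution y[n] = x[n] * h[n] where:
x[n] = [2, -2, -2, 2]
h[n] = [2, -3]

y[n] = sum_k x[k]*h[n-k]. Output length = len(x) + len(h) - 1 = 4 + 2 - 1 = 5.
y[0] = 2*2 = 4
y[1] = -2*2 + 2*-3 = -10
y[2] = -2*2 + -2*-3 = 2
y[3] = 2*2 + -2*-3 = 10
y[4] = 2*-3 = -6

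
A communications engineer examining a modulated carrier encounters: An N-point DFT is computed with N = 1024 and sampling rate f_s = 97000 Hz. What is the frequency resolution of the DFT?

DFT frequency resolution = f_s / N
= 97000 / 1024 = 12125/128 Hz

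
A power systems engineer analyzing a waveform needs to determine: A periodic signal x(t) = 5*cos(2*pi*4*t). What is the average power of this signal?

Average power of A*cos(wt) is A^2/2.
P = 5^2 / 2 = 25/2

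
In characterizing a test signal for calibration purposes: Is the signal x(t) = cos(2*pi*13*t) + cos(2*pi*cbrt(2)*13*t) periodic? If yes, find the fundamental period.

f1 = 13 Hz, f2 = 13*cbrt(2) Hz
Ratio f2/f1 = cbrt(2), which is irrational.
Since the frequency ratio is irrational, no common period exists.
The signal is not periodic.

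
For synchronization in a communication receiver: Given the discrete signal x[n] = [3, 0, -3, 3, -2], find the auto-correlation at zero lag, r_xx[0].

The auto-correlation at zero lag r_xx[0] equals the signal energy.
r_xx[0] = sum of x[n]^2 = 3^2 + 0^2 + (-3)^2 + 3^2 + (-2)^2
= 9 + 0 + 9 + 9 + 4 = 31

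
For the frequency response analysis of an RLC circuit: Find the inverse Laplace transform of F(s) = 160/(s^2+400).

Standard pair: w/(s^2+w^2) <-> sin(wt)*u(t)
Recognize w^2 = 400, so w = 20; numerator 160 = 8*20.
f(t) = 8*sin(20t)*u(t)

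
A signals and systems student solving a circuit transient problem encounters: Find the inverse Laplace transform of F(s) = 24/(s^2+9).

Standard pair: w/(s^2+w^2) <-> sin(wt)*u(t)
Recognize w^2 = 9, so w = 3; numerator 24 = 8*3.
f(t) = 8*sin(3t)*u(t)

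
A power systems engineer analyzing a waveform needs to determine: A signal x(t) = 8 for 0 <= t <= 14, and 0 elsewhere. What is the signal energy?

Energy = integral of |x(t)|^2 dt over the signal duration
= 8^2 * 14 = 64 * 14 = 896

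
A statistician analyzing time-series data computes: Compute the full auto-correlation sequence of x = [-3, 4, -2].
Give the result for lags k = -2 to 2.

r_xx[k] = sum_m x[m]*x[m+k], indexed from 0, for k = -2 to 2:
  r_xx[-2] = x[2]*x[0] = 6
  r_xx[-1] = x[1]*x[0] + x[2]*x[1] = -20
  r_xx[0] = x[0]*x[0] + x[1]*x[1] + x[2]*x[2] = 29
  r_xx[1] = x[0]*x[1] + x[1]*x[2] = -20
  r_xx[2] = x[0]*x[2] = 6
r_xx = [6, -20, 29, -20, 6]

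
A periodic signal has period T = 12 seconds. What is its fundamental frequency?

The fundamental frequency is the reciprocal of the period.
f = 1/T = 1/(12) = 1/12 Hz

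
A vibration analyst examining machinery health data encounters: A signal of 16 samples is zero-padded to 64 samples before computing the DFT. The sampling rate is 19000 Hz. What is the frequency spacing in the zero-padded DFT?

Original DFT: N = 16, resolution = f_s/N = 19000/16 = 2375/2 Hz
Zero-padded DFT: N = 64, resolution = f_s/N = 19000/64 = 2375/8 Hz
Zero-padding interpolates the spectrum (finer frequency grid)
but does NOT improve the true spectral resolution (ability to resolve close frequencies).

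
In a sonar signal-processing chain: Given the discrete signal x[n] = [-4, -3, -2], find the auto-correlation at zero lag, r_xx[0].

The auto-correlation at zero lag r_xx[0] equals the signal energy.
r_xx[0] = sum of x[n]^2 = (-4)^2 + (-3)^2 + (-2)^2
= 16 + 9 + 4 = 29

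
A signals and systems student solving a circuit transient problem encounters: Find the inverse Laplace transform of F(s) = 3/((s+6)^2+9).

Standard pair: w/((s+a)^2+w^2) <-> e^(-at)*sin(wt)*u(t)
With a=6, w=3: f(t) = e^(-6t)*sin(3t)*u(t)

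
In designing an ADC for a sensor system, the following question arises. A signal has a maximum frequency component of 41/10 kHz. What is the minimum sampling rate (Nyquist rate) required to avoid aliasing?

By the Nyquist-Shannon sampling theorem,
the minimum sampling rate (Nyquist rate) must be at least 2 * f_max.
Nyquist rate = 2 * 41/10 kHz = 41/5 kHz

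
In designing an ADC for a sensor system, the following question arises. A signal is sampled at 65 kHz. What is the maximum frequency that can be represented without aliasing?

The maximum frequency that can be represented without aliasing
is the Nyquist frequency: f_max = f_s / 2 = 65 kHz / 2 = 65/2 kHz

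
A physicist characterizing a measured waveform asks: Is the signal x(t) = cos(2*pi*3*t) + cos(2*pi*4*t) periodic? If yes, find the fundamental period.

f1 = 3 Hz, f2 = 4 Hz
Period T1 = 1/3, T2 = 1/4
Ratio T1/T2 = 4/3, which is rational.
The signal is periodic with fundamental period T = 1/GCD(3,4) = 1 s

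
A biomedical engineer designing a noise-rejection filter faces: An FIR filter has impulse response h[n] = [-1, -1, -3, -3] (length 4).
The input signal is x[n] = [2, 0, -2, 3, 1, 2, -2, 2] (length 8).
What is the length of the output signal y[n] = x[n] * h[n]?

For linear convolution, the output length is:
len(y) = len(x) + len(h) - 1 = 8 + 4 - 1 = 11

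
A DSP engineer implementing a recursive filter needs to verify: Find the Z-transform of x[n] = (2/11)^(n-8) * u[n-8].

Time-shifting property: if X(z) = Z{x[n]}, then Z{x[n-d]} = z^(-d) * X(z)
X(z) = z/(z - 2/11) for x[n] = (2/11)^n * u[n]
Z{x[n-8]} = z^(-8) * z/(z - 2/11) = z^(-7)/(z - 2/11)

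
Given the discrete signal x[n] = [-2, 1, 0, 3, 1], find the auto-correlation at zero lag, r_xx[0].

The auto-correlation at zero lag r_xx[0] equals the signal energy.
r_xx[0] = sum of x[n]^2 = (-2)^2 + 1^2 + 0^2 + 3^2 + 1^2
= 4 + 1 + 0 + 9 + 1 = 15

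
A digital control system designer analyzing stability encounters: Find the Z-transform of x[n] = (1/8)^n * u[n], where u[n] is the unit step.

The Z-transform of a^n * u[n] is z/(z-a) for |z| > |a|.
Here a = 1/8, so X(z) = z/(z - (1/8)) = 8z/(8z - 1)
ROC: |z| > 1/8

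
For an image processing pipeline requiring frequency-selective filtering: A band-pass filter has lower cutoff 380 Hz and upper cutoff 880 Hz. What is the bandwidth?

Bandwidth = f_high - f_low
= 880 Hz - 380 Hz = 500 Hz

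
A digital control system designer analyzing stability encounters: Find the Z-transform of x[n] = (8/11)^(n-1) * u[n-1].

Time-shifting property: if X(z) = Z{x[n]}, then Z{x[n-d]} = z^(-d) * X(z)
X(z) = z/(z - 8/11) for x[n] = (8/11)^n * u[n]
Z{x[n-1]} = z^(-1) * z/(z - 8/11) = 1/(z - 8/11)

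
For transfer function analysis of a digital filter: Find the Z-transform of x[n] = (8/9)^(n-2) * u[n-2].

Time-shifting property: if X(z) = Z{x[n]}, then Z{x[n-d]} = z^(-d) * X(z)
X(z) = z/(z - 8/9) for x[n] = (8/9)^n * u[n]
Z{x[n-2]} = z^(-2) * z/(z - 8/9) = z^(-1)/(z - 8/9)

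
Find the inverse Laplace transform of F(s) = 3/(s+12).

Standard pair: k/(s+a) <-> k*e^(-at)*u(t)
With k=3, a=12: f(t) = 3*e^(-12t)*u(t)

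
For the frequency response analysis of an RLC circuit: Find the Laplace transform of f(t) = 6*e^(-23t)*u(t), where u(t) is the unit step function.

Standard Laplace transform pair:
e^(-at)*u(t) <-> 1/(s+a)
With a = 23: L{6*e^(-23t)*u(t)} = 6/(s+23), ROC: Re(s) > -23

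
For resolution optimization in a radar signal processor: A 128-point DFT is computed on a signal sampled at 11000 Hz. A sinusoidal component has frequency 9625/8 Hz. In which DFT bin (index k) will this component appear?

DFT frequency resolution = f_s/N = 11000/128 = 1375/16 Hz
Bin index k = f_signal / resolution = 9625/8 / 1375/16 = 14
The signal frequency 9625/8 Hz falls in DFT bin k = 14.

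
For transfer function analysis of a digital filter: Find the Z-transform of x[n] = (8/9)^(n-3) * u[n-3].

Time-shifting property: if X(z) = Z{x[n]}, then Z{x[n-d]} = z^(-d) * X(z)
X(z) = z/(z - 8/9) for x[n] = (8/9)^n * u[n]
Z{x[n-3]} = z^(-3) * z/(z - 8/9) = z^(-2)/(z - 8/9)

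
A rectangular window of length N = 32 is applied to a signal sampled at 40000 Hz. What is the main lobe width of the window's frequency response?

For a rectangular window of length N,
the main lobe width in frequency is 2*f_s/N.
= 2*40000/32 = 2500 Hz
This determines the minimum frequency separation for resolving two sinusoids.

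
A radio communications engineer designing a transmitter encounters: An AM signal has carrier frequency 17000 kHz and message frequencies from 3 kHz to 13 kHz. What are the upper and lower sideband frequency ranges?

Upper sideband (USB) = fc + [fm_low, fm_high] = 17000 + [3, 13] = [17003, 17013] kHz
Lower sideband (LSB) = fc - [fm_high, fm_low] = 17000 - [13, 3] = [16987, 16997] kHz
Total occupied spectrum: 16987 kHz to 17013 kHz (plus carrier at 17000 kHz)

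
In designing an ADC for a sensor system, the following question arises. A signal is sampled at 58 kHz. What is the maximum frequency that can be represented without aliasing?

The maximum frequency that can be represented without aliasing
is the Nyquist frequency: f_max = f_s / 2 = 58 kHz / 2 = 29 kHz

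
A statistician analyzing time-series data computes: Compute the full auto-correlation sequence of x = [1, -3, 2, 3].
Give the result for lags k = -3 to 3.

r_xx[k] = sum_m x[m]*x[m+k], indexed from 0, for k = -3 to 3:
  r_xx[-3] = x[3]*x[0] = 3
  r_xx[-2] = x[2]*x[0] + x[3]*x[1] = -7
  r_xx[-1] = x[1]*x[0] + x[2]*x[1] + x[3]*x[2] = -3
  r_xx[0] = x[0]*x[0] + x[1]*x[1] + x[2]*x[2] + x[3]*x[3] = 23
  r_xx[1] = x[0]*x[1] + x[1]*x[2] + x[2]*x[3] = -3
  r_xx[2] = x[0]*x[2] + x[1]*x[3] = -7
  r_xx[3] = x[0]*x[3] = 3
r_xx = [3, -7, -3, 23, -3, -7, 3]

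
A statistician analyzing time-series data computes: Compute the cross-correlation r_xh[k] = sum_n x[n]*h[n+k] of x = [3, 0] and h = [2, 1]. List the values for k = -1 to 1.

Both sequences indexed from 0 and zero outside their support.
Lags with overlap: k = -1 to 1.
  r_xh[-1] = x[1]*h[0] = 0
  r_xh[0] = x[0]*h[0] + x[1]*h[1] = 6
  r_xh[1] = x[0]*h[1] = 3
r_xh = [0, 6, 3] (for k = -1, ..., 1)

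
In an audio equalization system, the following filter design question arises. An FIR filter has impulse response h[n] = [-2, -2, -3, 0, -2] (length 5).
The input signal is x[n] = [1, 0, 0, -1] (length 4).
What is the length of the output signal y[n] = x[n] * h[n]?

For linear convolution, the output length is:
len(y) = len(x) + len(h) - 1 = 4 + 5 - 1 = 8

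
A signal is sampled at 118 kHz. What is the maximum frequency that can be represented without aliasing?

The maximum frequency that can be represented without aliasing
is the Nyquist frequency: f_max = f_s / 2 = 118 kHz / 2 = 59 kHz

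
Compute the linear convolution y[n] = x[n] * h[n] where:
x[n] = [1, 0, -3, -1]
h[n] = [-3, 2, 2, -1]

y[n] = sum_k x[k]*h[n-k]. Output length = len(x) + len(h) - 1 = 4 + 4 - 1 = 7.
y[0] = 1*-3 = -3
y[1] = 0*-3 + 1*2 = 2
y[2] = -3*-3 + 0*2 + 1*2 = 11
y[3] = -1*-3 + -3*2 + 0*2 + 1*-1 = -4
y[4] = -1*2 + -3*2 + 0*-1 = -8
y[5] = -1*2 + -3*-1 = 1
y[6] = -1*-1 = 1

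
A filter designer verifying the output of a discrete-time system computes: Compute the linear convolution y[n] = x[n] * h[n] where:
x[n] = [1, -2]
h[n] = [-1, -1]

y[n] = sum_k x[k]*h[n-k]. Output length = len(x) + len(h) - 1 = 2 + 2 - 1 = 3.
y[0] = 1*-1 = -1
y[1] = -2*-1 + 1*-1 = 1
y[2] = -2*-1 = 2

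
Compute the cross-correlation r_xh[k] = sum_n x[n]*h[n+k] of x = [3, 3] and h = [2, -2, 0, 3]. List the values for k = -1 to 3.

Both sequences indexed from 0 and zero outside their support.
Lags with overlap: k = -1 to 3.
  r_xh[-1] = x[1]*h[0] = 6
  r_xh[0] = x[0]*h[0] + x[1]*h[1] = 0
  r_xh[1] = x[0]*h[1] + x[1]*h[2] = -6
  r_xh[2] = x[0]*h[2] + x[1]*h[3] = 9
  r_xh[3] = x[0]*h[3] = 9
r_xh = [6, 0, -6, 9, 9] (for k = -1, ..., 3)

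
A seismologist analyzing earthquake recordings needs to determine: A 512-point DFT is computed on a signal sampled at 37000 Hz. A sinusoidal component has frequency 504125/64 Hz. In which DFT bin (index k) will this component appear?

DFT frequency resolution = f_s/N = 37000/512 = 4625/64 Hz
Bin index k = f_signal / resolution = 504125/64 / 4625/64 = 109
The signal frequency 504125/64 Hz falls in DFT bin k = 109.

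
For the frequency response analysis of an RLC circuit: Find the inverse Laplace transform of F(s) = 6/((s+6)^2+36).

Standard pair: w/((s+a)^2+w^2) <-> e^(-at)*sin(wt)*u(t)
With a=6, w=6: f(t) = e^(-6t)*sin(6t)*u(t)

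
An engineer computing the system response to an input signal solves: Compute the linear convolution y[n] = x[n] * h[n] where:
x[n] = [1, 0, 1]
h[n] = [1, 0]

y[n] = sum_k x[k]*h[n-k]. Output length = len(x) + len(h) - 1 = 3 + 2 - 1 = 4.
y[0] = 1*1 = 1
y[1] = 0*1 + 1*0 = 0
y[2] = 1*1 + 0*0 = 1
y[3] = 1*0 = 0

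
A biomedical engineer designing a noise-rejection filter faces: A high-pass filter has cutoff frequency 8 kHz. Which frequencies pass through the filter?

A high-pass filter passes all frequencies above the cutoff frequency 8 kHz and attenuates lower frequencies.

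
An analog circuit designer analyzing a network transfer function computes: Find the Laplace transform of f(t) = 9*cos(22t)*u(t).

Standard pair: cos(wt)*u(t) <-> s/(s^2+w^2)
With w = 22: L{9*cos(22t)*u(t)} = 9s/(s^2+484)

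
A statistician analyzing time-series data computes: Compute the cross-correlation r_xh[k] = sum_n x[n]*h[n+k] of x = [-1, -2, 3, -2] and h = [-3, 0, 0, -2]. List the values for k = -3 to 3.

Both sequences indexed from 0 and zero outside their support.
Lags with overlap: k = -3 to 3.
  r_xh[-3] = x[3]*h[0] = 6
  r_xh[-2] = x[2]*h[0] + x[3]*h[1] = -9
  r_xh[-1] = x[1]*h[0] + x[2]*h[1] + x[3]*h[2] = 6
  r_xh[0] = x[0]*h[0] + x[1]*h[1] + x[2]*h[2] + x[3]*h[3] = 7
  r_xh[1] = x[0]*h[1] + x[1]*h[2] + x[2]*h[3] = -6
  r_xh[2] = x[0]*h[2] + x[1]*h[3] = 4
  r_xh[3] = x[0]*h[3] = 2
r_xh = [6, -9, 6, 7, -6, 4, 2] (for k = -3, ..., 3)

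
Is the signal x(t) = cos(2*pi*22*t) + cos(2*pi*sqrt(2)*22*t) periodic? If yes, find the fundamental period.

f1 = 22 Hz, f2 = 22*sqrt(2) Hz
Ratio f2/f1 = sqrt(2), which is irrational.
Since the frequency ratio is irrational, no common period exists.
The signal is not periodic.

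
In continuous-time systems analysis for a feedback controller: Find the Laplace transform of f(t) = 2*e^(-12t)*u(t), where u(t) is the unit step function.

Standard Laplace transform pair:
e^(-at)*u(t) <-> 1/(s+a)
With a = 12: L{2*e^(-12t)*u(t)} = 2/(s+12), ROC: Re(s) > -12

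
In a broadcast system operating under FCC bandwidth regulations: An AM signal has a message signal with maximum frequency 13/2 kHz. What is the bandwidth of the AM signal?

In AM (double-sideband), the bandwidth is twice the message frequency.
BW = 2 * f_m = 2 * 13/2 kHz = 13 kHz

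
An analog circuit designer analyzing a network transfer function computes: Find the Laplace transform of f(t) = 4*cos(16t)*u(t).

Standard pair: cos(wt)*u(t) <-> s/(s^2+w^2)
With w = 16: L{4*cos(16t)*u(t)} = 4s/(s^2+256)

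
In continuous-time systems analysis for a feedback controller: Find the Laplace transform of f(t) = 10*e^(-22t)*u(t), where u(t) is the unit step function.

Standard Laplace transform pair:
e^(-at)*u(t) <-> 1/(s+a)
With a = 22: L{10*e^(-22t)*u(t)} = 10/(s+22), ROC: Re(s) > -22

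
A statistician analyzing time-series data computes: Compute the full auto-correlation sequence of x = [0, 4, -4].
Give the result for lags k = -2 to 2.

r_xx[k] = sum_m x[m]*x[m+k], indexed from 0, for k = -2 to 2:
  r_xx[-2] = x[2]*x[0] = 0
  r_xx[-1] = x[1]*x[0] + x[2]*x[1] = -16
  r_xx[0] = x[0]*x[0] + x[1]*x[1] + x[2]*x[2] = 32
  r_xx[1] = x[0]*x[1] + x[1]*x[2] = -16
  r_xx[2] = x[0]*x[2] = 0
r_xx = [0, -16, 32, -16, 0]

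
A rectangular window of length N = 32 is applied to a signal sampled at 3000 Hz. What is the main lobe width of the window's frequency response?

For a rectangular window of length N,
the main lobe width in frequency is 2*f_s/N.
= 2*3000/32 = 375/2 Hz
This determines the minimum frequency separation for resolving two sinusoids.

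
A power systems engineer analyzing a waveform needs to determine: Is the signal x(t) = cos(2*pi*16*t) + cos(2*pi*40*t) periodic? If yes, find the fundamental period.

f1 = 16 Hz, f2 = 40 Hz
Period T1 = 1/16, T2 = 1/40
Ratio T1/T2 = 40/16, which is rational.
The signal is periodic with fundamental period T = 1/GCD(16,40) = 1/8 s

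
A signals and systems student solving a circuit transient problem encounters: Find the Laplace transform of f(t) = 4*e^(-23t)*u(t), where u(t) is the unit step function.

Standard Laplace transform pair:
e^(-at)*u(t) <-> 1/(s+a)
With a = 23: L{4*e^(-23t)*u(t)} = 4/(s+23), ROC: Re(s) > -23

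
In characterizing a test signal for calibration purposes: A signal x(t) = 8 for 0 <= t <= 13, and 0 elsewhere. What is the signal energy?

Energy = integral of |x(t)|^2 dt over the signal duration
= 8^2 * 13 = 64 * 13 = 832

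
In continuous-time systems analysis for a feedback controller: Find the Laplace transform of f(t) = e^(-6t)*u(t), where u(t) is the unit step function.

Standard Laplace transform pair:
e^(-at)*u(t) <-> 1/(s+a)
With a = 6: L{e^(-6t)*u(t)} = 1/(s+6), ROC: Re(s) > -6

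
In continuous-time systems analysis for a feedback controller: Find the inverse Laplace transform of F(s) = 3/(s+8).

Standard pair: k/(s+a) <-> k*e^(-at)*u(t)
With k=3, a=8: f(t) = 3*e^(-8t)*u(t)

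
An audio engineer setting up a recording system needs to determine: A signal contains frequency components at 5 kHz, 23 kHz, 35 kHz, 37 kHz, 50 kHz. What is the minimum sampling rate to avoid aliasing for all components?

The highest frequency component is f_max = 50 kHz.
Nyquist rate = 2 * f_max = 2 * 50 kHz = 100 kHz.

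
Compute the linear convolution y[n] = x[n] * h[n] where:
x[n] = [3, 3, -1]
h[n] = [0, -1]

y[n] = sum_k x[k]*h[n-k]. Output length = len(x) + len(h) - 1 = 3 + 2 - 1 = 4.
y[0] = 3*0 = 0
y[1] = 3*0 + 3*-1 = -3
y[2] = -1*0 + 3*-1 = -3
y[3] = -1*-1 = 1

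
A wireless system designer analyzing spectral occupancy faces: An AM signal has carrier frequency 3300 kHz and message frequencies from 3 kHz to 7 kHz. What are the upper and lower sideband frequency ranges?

Upper sideband (USB) = fc + [fm_low, fm_high] = 3300 + [3, 7] = [3303, 3307] kHz
Lower sideband (LSB) = fc - [fm_high, fm_low] = 3300 - [7, 3] = [3293, 3297] kHz
Total occupied spectrum: 3293 kHz to 3307 kHz (plus carrier at 3300 kHz)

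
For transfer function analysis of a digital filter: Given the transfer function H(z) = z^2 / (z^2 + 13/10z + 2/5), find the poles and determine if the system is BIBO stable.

Poles are roots of the denominator: z^2 + 13/10z + 2/5 = 0.
Quadratic formula: z = [-(13/10) +/- sqrt((13/10)^2 - 4*(2/5))] / 2
Discriminant = 169/100 - 8/5 = 9/100; sqrt = 3/10.
z = (-13/10 +/- 3/10) / 2 => z = -1/2 or z = -4/5.
|p1| = 4/5, |p2| = 1/2.
For BIBO stability, all poles must lie inside the unit circle (|p| < 1).
System is STABLE since both |p| < 1.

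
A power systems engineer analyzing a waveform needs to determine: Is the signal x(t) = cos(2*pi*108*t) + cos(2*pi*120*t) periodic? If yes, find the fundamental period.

f1 = 108 Hz, f2 = 120 Hz
Period T1 = 1/108, T2 = 1/120
Ratio T1/T2 = 120/108, which is rational.
The signal is periodic with fundamental period T = 1/GCD(108,120) = 1/12 s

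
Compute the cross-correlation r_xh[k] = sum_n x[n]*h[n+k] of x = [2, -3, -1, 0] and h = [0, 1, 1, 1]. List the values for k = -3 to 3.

Both sequences indexed from 0 and zero outside their support.
Lags with overlap: k = -3 to 3.
  r_xh[-3] = x[3]*h[0] = 0
  r_xh[-2] = x[2]*h[0] + x[3]*h[1] = 0
  r_xh[-1] = x[1]*h[0] + x[2]*h[1] + x[3]*h[2] = -1
  r_xh[0] = x[0]*h[0] + x[1]*h[1] + x[2]*h[2] + x[3]*h[3] = -4
  r_xh[1] = x[0]*h[1] + x[1]*h[2] + x[2]*h[3] = -2
  r_xh[2] = x[0]*h[2] + x[1]*h[3] = -1
  r_xh[3] = x[0]*h[3] = 2
r_xh = [0, 0, -1, -4, -2, -1, 2] (for k = -3, ..., 3)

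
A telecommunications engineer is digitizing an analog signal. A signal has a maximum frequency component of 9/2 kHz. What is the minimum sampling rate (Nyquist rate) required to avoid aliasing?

By the Nyquist-Shannon sampling theorem,
the minimum sampling rate (Nyquist rate) must be at least 2 * f_max.
Nyquist rate = 2 * 9/2 kHz = 9 kHz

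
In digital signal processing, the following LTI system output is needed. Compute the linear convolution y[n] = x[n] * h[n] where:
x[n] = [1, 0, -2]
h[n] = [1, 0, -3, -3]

y[n] = sum_k x[k]*h[n-k]. Output length = len(x) + len(h) - 1 = 3 + 4 - 1 = 6.
y[0] = 1*1 = 1
y[1] = 0*1 + 1*0 = 0
y[2] = -2*1 + 0*0 + 1*-3 = -5
y[3] = -2*0 + 0*-3 + 1*-3 = -3
y[4] = -2*-3 + 0*-3 = 6
y[5] = -2*-3 = 6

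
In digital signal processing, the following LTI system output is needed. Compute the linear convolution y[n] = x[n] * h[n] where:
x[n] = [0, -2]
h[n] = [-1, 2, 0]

y[n] = sum_k x[k]*h[n-k]. Output length = len(x) + len(h) - 1 = 2 + 3 - 1 = 4.
y[0] = 0*-1 = 0
y[1] = -2*-1 + 0*2 = 2
y[2] = -2*2 + 0*0 = -4
y[3] = -2*0 = 0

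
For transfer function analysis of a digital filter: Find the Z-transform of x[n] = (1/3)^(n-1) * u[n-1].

Time-shifting property: if X(z) = Z{x[n]}, then Z{x[n-d]} = z^(-d) * X(z)
X(z) = z/(z - 1/3) for x[n] = (1/3)^n * u[n]
Z{x[n-1]} = z^(-1) * z/(z - 1/3) = 1/(z - 1/3)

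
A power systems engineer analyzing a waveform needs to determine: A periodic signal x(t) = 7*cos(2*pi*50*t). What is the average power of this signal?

Average power of A*cos(wt) is A^2/2.
P = 7^2 / 2 = 49/2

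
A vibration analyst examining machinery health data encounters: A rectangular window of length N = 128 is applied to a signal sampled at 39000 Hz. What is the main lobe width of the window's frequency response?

For a rectangular window of length N,
the main lobe width in frequency is 2*f_s/N.
= 2*39000/128 = 4875/8 Hz
This determines the minimum frequency separation for resolving two sinusoids.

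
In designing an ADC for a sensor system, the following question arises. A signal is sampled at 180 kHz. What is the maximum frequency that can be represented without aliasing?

The maximum frequency that can be represented without aliasing
is the Nyquist frequency: f_max = f_s / 2 = 180 kHz / 2 = 90 kHz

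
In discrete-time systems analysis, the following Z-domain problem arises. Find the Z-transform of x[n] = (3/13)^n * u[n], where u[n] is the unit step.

The Z-transform of a^n * u[n] is z/(z-a) for |z| > |a|.
Here a = 3/13, so X(z) = z/(z - (3/13)) = 13z/(13z - 3)
ROC: |z| > 3/13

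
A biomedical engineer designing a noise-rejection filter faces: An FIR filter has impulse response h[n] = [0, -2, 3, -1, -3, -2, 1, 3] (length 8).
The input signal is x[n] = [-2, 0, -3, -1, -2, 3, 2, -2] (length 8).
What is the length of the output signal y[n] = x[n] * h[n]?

For linear convolution, the output length is:
len(y) = len(x) + len(h) - 1 = 8 + 8 - 1 = 15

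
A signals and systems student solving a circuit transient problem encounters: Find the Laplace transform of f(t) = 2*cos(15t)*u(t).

Standard pair: cos(wt)*u(t) <-> s/(s^2+w^2)
With w = 15: L{2*cos(15t)*u(t)} = 2s/(s^2+225)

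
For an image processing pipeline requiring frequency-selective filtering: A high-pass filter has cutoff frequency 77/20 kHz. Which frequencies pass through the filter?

A high-pass filter passes all frequencies above the cutoff frequency 77/20 kHz and attenuates lower frequencies.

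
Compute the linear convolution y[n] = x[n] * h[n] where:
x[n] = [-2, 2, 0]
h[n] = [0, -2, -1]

y[n] = sum_k x[k]*h[n-k]. Output length = len(x) + len(h) - 1 = 3 + 3 - 1 = 5.
y[0] = -2*0 = 0
y[1] = 2*0 + -2*-2 = 4
y[2] = 0*0 + 2*-2 + -2*-1 = -2
y[3] = 0*-2 + 2*-1 = -2
y[4] = 0*-1 = 0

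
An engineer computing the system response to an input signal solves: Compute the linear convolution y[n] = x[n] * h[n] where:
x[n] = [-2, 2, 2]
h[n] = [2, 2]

y[n] = sum_k x[k]*h[n-k]. Output length = len(x) + len(h) - 1 = 3 + 2 - 1 = 4.
y[0] = -2*2 = -4
y[1] = 2*2 + -2*2 = 0
y[2] = 2*2 + 2*2 = 8
y[3] = 2*2 = 4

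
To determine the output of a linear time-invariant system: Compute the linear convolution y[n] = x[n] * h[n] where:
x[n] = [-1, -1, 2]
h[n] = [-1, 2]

y[n] = sum_k x[k]*h[n-k]. Output length = len(x) + len(h) - 1 = 3 + 2 - 1 = 4.
y[0] = -1*-1 = 1
y[1] = -1*-1 + -1*2 = -1
y[2] = 2*-1 + -1*2 = -4
y[3] = 2*2 = 4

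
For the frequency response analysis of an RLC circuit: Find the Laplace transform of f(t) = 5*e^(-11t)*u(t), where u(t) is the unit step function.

Standard Laplace transform pair:
e^(-at)*u(t) <-> 1/(s+a)
With a = 11: L{5*e^(-11t)*u(t)} = 5/(s+11), ROC: Re(s) > -11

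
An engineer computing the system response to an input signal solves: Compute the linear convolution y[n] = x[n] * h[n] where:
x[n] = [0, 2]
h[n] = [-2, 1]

y[n] = sum_k x[k]*h[n-k]. Output length = len(x) + len(h) - 1 = 2 + 2 - 1 = 3.
y[0] = 0*-2 = 0
y[1] = 2*-2 + 0*1 = -4
y[2] = 2*1 = 2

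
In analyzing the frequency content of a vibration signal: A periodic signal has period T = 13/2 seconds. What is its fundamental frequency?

The fundamental frequency is the reciprocal of the period.
f = 1/T = 1/(13/2) = 2/13 Hz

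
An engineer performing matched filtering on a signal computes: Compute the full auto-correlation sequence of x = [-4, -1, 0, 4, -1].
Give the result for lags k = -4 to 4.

r_xx[k] = sum_m x[m]*x[m+k], indexed from 0, for k = -4 to 4:
  r_xx[-4] = x[4]*x[0] = 4
  r_xx[-3] = x[3]*x[0] + x[4]*x[1] = -15
  r_xx[-2] = x[2]*x[0] + x[3]*x[1] + x[4]*x[2] = -4
  r_xx[-1] = x[1]*x[0] + x[2]*x[1] + x[3]*x[2] + x[4]*x[3] = 0
  r_xx[0] = x[0]*x[0] + x[1]*x[1] + x[2]*x[2] + x[3]*x[3] + x[4]*x[4] = 34
  r_xx[1] = x[0]*x[1] + x[1]*x[2] + x[2]*x[3] + x[3]*x[4] = 0
  r_xx[2] = x[0]*x[2] + x[1]*x[3] + x[2]*x[4] = -4
  r_xx[3] = x[0]*x[3] + x[1]*x[4] = -15
  r_xx[4] = x[0]*x[4] = 4
r_xx = [4, -15, -4, 0, 34, 0, -4, -15, 4]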